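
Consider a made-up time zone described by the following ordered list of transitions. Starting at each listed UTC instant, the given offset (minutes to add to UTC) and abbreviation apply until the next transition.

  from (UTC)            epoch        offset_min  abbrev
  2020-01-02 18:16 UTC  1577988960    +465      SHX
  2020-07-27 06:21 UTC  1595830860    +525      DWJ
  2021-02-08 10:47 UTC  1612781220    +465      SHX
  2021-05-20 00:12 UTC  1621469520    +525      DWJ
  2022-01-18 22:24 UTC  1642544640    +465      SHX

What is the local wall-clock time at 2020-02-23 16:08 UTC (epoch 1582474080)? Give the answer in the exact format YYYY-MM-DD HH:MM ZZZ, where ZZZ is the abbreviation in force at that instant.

Query: 2020-02-23 16:08 UTC
Rule 1/5 (SHX, +07:45): 2020-01-02 18:16 UTC ≤ query < 2020-07-27 06:21 UTC
16·60 + 8 + 465 = 1433 min
1433 = 0·1440 + 1433; 1433 = 23·60 + 53 → 23:53, same day
→ 2020-02-23 23:53 SHX

2020-02-23 23:53 SHX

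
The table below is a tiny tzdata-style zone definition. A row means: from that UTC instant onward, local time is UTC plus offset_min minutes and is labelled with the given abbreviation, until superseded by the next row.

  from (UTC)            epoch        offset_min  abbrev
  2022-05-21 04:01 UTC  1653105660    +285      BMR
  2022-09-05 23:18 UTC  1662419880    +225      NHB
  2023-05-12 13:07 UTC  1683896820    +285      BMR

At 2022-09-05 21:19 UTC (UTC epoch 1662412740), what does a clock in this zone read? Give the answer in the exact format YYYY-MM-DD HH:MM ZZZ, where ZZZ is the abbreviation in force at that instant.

Query: 2022-09-05 21:19 UTC
Rule 1/3 (BMR, +04:45): 2022-05-21 04:01 UTC ≤ query < 2022-09-05 23:18 UTC
21·60 + 19 + 285 = 1564 min
1564 = 1·1440 + 124; 124 = 2·60 + 4 → 02:04, 2022-09-05 + 1 day = 2022-09-06
→ 2022-09-06 02:04 BMR

2022-09-06 02:04 BMR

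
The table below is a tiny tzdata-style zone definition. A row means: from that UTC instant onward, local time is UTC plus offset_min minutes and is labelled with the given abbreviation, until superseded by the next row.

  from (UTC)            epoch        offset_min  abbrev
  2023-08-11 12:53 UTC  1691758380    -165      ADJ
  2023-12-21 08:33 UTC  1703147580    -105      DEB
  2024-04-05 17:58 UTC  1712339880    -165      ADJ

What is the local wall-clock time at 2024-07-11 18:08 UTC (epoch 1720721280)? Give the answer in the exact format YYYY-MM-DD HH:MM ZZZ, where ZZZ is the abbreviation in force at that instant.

Query: 2024-07-11 18:08 UTC
Rule 3/3 (ADJ, -02:45): 2024-04-05 17:58 UTC ≤ query < +∞
18·60 + 8 - 165 = 923 min
923 = 0·1440 + 923; 923 = 15·60 + 23 → 15:23, same day
→ 2024-07-11 15:23 ADJ

2024-07-11 15:23 ADJ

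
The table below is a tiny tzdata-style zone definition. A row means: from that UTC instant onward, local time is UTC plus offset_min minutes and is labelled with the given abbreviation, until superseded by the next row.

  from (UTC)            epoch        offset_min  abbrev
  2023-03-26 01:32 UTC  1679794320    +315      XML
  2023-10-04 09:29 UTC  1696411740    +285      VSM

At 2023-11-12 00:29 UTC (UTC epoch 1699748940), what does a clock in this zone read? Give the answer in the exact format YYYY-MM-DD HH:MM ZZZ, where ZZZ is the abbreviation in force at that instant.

Query: 2023-11-12 00:29 UTC
Rule 2/2 (VSM, +04:45): 2023-10-04 09:29 UTC ≤ query < +∞
0·60 + 29 + 285 = 314 min
314 = 0·1440 + 314; 314 = 5·60 + 14 → 05:14, same day
→ 2023-11-12 05:14 VSM

2023-11-12 05:14 VSM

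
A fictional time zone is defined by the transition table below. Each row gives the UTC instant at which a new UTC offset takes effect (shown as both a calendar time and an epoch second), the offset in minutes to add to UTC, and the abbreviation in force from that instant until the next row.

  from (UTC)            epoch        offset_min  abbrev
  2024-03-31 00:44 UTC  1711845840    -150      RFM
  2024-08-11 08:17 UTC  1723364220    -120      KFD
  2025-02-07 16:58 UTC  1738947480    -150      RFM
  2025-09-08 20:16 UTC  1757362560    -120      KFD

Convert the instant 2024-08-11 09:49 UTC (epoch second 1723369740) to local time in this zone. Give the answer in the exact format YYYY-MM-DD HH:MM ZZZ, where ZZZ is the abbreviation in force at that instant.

Query: 2024-08-11 09:49 UTC
Rule 2/4 (KFD, -02:00): 2024-08-11 08:17 UTC ≤ query < 2025-02-07 16:58 UTC
9·60 + 49 - 120 = 469 min
469 = 0·1440 + 469; 469 = 7·60 + 49 → 07:49, same day
→ 2024-08-11 07:49 KFD

2024-08-11 07:49 KFD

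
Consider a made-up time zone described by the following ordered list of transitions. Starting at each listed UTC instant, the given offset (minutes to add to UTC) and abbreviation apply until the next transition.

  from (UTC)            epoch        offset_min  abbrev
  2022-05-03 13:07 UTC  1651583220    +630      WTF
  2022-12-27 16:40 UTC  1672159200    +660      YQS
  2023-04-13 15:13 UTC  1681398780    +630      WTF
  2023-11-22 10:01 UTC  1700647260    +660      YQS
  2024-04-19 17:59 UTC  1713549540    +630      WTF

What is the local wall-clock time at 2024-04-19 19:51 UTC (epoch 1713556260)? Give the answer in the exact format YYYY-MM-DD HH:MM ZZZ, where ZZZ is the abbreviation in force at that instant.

Query: 2024-04-19 19:51 UTC
Rule 5/5 (WTF, +10:30): 2024-04-19 17:59 UTC ≤ query < +∞
19·60 + 51 + 630 = 1821 min
1821 = 1·1440 + 381; 381 = 6·60 + 21 → 06:21, 2024-04-19 + 1 day = 2024-04-20
→ 2024-04-20 06:21 WTF

2024-04-20 06:21 WTF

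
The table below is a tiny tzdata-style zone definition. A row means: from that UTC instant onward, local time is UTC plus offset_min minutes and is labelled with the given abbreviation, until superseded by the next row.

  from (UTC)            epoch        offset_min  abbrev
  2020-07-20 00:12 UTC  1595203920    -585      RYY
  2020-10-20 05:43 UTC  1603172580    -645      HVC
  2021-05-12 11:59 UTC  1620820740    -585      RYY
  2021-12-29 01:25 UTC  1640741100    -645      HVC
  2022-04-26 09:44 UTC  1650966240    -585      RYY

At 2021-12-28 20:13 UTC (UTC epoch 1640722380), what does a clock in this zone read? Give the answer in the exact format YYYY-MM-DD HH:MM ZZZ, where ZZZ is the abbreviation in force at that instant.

2021-12-28 10:28 RYY

Query: 2021-12-28 20:13 UTC
Rule 3/5 (RYY, -09:45): 2021-05-12 11:59 UTC ≤ query < 2021-12-29 01:25 UTC
20·60 + 13 - 585 = 628 min
628 = 0·1440 + 628; 628 = 10·60 + 28 → 10:28, same day
→ 2021-12-28 10:28 RYY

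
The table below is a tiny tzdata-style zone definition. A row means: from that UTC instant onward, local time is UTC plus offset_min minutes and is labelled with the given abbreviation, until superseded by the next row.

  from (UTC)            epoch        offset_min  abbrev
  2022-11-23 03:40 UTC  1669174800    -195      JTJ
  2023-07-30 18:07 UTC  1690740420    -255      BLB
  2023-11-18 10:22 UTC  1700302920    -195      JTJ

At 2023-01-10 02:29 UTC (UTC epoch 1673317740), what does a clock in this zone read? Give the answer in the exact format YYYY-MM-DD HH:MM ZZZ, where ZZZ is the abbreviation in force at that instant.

Query: 2023-01-10 02:29 UTC
Rule 1/3 (JTJ, -03:15): 2022-11-23 03:40 UTC ≤ query < 2023-07-30 18:07 UTC
2·60 + 29 - 195 = -46 min
-46 = -1·1440 + 1394; 1394 = 23·60 + 14 → 23:14, 2023-01-10 - 1 day = 2023-01-09
→ 2023-01-09 23:14 JTJ

2023-01-09 23:14 JTJ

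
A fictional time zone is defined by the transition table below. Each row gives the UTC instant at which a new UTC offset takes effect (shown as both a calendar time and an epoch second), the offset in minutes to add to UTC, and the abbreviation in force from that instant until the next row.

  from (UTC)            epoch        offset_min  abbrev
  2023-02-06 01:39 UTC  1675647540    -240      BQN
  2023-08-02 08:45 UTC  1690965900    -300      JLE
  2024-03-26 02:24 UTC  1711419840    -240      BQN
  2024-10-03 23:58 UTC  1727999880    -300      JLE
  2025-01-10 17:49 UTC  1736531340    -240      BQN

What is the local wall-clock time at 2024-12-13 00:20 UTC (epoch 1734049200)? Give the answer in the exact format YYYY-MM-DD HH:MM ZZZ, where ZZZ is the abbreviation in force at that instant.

Query: 2024-12-13 00:20 UTC
Rule 4/5 (JLE, -05:00): 2024-10-03 23:58 UTC ≤ query < 2025-01-10 17:49 UTC
0·60 + 20 - 300 = -280 min
-280 = -1·1440 + 1160; 1160 = 19·60 + 20 → 19:20, 2024-12-13 - 1 day = 2024-12-12
→ 2024-12-12 19:20 JLE

2024-12-12 19:20 JLE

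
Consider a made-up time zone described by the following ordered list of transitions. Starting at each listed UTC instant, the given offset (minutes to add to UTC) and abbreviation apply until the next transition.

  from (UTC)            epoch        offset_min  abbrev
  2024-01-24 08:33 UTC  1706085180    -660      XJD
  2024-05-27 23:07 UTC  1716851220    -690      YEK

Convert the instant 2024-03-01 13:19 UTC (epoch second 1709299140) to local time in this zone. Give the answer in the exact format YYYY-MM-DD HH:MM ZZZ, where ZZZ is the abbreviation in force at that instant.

Query: 2024-03-01 13:19 UTC
Rule 1/2 (XJD, -11:00): 2024-01-24 08:33 UTC ≤ query < 2024-05-27 23:07 UTC
13·60 + 19 - 660 = 139 min
139 = 0·1440 + 139; 139 = 2·60 + 19 → 02:19, same day
→ 2024-03-01 02:19 XJD

2024-03-01 02:19 XJD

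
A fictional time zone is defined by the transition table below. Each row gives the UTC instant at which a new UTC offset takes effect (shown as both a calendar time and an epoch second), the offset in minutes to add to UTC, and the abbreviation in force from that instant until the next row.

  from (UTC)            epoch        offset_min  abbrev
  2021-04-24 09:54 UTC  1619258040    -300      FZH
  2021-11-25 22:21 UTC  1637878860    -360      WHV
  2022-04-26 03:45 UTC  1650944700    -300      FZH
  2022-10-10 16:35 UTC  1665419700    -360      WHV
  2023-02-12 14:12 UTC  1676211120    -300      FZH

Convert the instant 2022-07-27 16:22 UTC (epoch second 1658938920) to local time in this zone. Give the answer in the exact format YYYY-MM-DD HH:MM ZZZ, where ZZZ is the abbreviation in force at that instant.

Query: 2022-07-27 16:22 UTC
Rule 3/5 (FZH, -05:00): 2022-04-26 03:45 UTC ≤ query < 2022-10-10 16:35 UTC
16·60 + 22 - 300 = 682 min
682 = 0·1440 + 682; 682 = 11·60 + 22 → 11:22, same day
→ 2022-07-27 11:22 FZH

2022-07-27 11:22 FZH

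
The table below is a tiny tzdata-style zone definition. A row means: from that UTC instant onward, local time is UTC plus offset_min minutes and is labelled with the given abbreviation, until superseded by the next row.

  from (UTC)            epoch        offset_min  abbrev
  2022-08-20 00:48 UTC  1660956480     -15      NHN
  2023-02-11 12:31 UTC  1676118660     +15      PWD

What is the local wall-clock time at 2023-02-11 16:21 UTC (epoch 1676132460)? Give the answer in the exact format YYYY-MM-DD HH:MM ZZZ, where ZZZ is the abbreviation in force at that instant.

2023-02-11 16:36 PWD

Query: 2023-02-11 16:21 UTC
Rule 2/2 (PWD, +00:15): 2023-02-11 12:31 UTC ≤ query < +∞
16·60 + 21 + 15 = 996 min
996 = 0·1440 + 996; 996 = 16·60 + 36 → 16:36, same day
→ 2023-02-11 16:36 PWD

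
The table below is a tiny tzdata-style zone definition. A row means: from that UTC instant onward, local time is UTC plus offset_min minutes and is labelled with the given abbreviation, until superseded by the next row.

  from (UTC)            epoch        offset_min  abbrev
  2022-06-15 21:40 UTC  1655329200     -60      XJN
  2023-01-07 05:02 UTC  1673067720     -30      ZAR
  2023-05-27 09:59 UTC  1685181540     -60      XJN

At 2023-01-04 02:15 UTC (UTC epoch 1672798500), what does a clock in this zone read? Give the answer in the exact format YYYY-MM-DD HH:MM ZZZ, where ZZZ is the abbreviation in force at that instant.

2023-01-04 01:15 XJN

Query: 2023-01-04 02:15 UTC
Rule 1/3 (XJN, -01:00): 2022-06-15 21:40 UTC ≤ query < 2023-01-07 05:02 UTC
2·60 + 15 - 60 = 75 min
75 = 0·1440 + 75; 75 = 1·60 + 15 → 01:15, same day
→ 2023-01-04 01:15 XJN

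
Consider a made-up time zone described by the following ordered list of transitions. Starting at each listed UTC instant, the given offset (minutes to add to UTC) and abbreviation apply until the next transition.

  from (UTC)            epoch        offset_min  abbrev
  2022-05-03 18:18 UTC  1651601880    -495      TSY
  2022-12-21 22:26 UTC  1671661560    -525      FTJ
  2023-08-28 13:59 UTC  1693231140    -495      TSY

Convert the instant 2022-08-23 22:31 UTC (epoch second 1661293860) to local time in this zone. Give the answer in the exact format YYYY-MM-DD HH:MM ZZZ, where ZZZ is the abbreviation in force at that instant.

Query: 2022-08-23 22:31 UTC
Rule 1/3 (TSY, -08:15): 2022-05-03 18:18 UTC ≤ query < 2022-12-21 22:26 UTC
22·60 + 31 - 495 = 856 min
856 = 0·1440 + 856; 856 = 14·60 + 16 → 14:16, same day
→ 2022-08-23 14:16 TSY

2022-08-23 14:16 TSY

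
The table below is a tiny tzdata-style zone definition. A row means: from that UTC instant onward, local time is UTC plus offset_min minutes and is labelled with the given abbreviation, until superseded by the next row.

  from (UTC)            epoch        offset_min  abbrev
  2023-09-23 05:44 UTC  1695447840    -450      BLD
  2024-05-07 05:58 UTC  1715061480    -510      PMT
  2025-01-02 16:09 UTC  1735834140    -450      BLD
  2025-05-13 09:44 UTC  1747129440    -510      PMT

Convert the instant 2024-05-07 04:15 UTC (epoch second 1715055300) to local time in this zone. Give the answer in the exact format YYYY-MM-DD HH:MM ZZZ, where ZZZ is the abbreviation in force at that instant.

Query: 2024-05-07 04:15 UTC
Rule 1/4 (BLD, -07:30): 2023-09-23 05:44 UTC ≤ query < 2024-05-07 05:58 UTC
4·60 + 15 - 450 = -195 min
-195 = -1·1440 + 1245; 1245 = 20·60 + 45 → 20:45, 2024-05-07 - 1 day = 2024-05-06
→ 2024-05-06 20:45 BLD

2024-05-06 20:45 BLD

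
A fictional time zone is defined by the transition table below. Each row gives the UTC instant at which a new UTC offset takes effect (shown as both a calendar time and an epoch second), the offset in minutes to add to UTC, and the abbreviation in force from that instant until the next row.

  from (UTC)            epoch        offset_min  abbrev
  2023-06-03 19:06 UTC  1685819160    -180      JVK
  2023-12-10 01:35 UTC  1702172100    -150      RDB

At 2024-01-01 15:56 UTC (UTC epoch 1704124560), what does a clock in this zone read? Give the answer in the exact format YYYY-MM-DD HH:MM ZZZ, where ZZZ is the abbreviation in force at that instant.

Query: 2024-01-01 15:56 UTC
Rule 2/2 (RDB, -02:30): 2023-12-10 01:35 UTC ≤ query < +∞
15·60 + 56 - 150 = 806 min
806 = 0·1440 + 806; 806 = 13·60 + 26 → 13:26, same day
→ 2024-01-01 13:26 RDB

2024-01-01 13:26 RDB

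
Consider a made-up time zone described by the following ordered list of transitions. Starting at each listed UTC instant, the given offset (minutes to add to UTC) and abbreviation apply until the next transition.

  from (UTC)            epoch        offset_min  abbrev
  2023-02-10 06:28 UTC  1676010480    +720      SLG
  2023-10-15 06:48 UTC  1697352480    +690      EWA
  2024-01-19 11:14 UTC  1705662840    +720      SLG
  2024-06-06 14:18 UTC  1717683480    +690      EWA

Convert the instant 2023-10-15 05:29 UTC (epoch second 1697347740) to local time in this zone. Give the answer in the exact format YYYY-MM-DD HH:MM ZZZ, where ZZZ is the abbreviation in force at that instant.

Query: 2023-10-15 05:29 UTC
Rule 1/4 (SLG, +12:00): 2023-02-10 06:28 UTC ≤ query < 2023-10-15 06:48 UTC
5·60 + 29 + 720 = 1049 min
1049 = 0·1440 + 1049; 1049 = 17·60 + 29 → 17:29, same day
→ 2023-10-15 17:29 SLG

2023-10-15 17:29 SLG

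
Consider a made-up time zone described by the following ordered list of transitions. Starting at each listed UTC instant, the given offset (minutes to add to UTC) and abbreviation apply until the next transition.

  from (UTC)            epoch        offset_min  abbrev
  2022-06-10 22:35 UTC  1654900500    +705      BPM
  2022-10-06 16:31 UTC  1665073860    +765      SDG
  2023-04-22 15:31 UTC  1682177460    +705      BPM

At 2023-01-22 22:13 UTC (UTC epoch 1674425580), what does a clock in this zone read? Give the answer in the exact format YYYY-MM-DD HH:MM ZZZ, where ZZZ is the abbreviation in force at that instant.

Query: 2023-01-22 22:13 UTC
Rule 2/3 (SDG, +12:45): 2022-10-06 16:31 UTC ≤ query < 2023-04-22 15:31 UTC
22·60 + 13 + 765 = 2098 min
2098 = 1·1440 + 658; 658 = 10·60 + 58 → 10:58, 2023-01-22 + 1 day = 2023-01-23
→ 2023-01-23 10:58 SDG

2023-01-23 10:58 SDG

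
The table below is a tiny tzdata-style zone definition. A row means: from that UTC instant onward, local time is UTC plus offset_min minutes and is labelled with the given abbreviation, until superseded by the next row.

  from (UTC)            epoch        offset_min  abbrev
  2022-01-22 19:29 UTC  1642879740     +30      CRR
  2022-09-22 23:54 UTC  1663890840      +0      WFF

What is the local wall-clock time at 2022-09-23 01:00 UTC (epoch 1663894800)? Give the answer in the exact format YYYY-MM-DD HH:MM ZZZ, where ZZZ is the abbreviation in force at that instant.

Query: 2022-09-23 01:00 UTC
Rule 2/2 (WFF, +00:00): 2022-09-22 23:54 UTC ≤ query < +∞
1·60 + 0 + 0 = 60 min
60 = 0·1440 + 60; 60 = 1·60 + 0 → 01:00, same day
→ 2022-09-23 01:00 WFF

2022-09-23 01:00 WFF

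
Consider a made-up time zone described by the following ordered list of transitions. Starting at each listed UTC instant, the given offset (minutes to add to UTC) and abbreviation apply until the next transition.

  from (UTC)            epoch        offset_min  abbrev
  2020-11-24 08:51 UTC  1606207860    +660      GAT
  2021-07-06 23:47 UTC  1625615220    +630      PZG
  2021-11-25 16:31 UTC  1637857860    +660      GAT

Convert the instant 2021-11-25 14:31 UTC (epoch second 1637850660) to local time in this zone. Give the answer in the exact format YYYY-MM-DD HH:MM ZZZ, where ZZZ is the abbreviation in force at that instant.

Query: 2021-11-25 14:31 UTC
Rule 2/3 (PZG, +10:30): 2021-07-06 23:47 UTC ≤ query < 2021-11-25 16:31 UTC
14·60 + 31 + 630 = 1501 min
1501 = 1·1440 + 61; 61 = 1·60 + 1 → 01:01, 2021-11-25 + 1 day = 2021-11-26
→ 2021-11-26 01:01 PZG

2021-11-26 01:01 PZG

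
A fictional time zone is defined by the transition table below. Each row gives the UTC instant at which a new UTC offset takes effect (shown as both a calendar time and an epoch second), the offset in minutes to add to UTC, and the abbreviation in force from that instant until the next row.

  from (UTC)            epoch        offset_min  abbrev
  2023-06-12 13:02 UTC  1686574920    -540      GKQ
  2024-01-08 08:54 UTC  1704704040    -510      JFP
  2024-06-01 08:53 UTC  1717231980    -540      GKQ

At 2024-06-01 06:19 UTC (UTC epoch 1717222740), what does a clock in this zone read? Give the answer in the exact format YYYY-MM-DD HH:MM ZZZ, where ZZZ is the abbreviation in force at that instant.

2024-05-31 21:49 JFP

Query: 2024-06-01 06:19 UTC
Rule 2/3 (JFP, -08:30): 2024-01-08 08:54 UTC ≤ query < 2024-06-01 08:53 UTC
6·60 + 19 - 510 = -131 min
-131 = -1·1440 + 1309; 1309 = 21·60 + 49 → 21:49, 2024-06-01 - 1 day = 2024-05-31
→ 2024-05-31 21:49 JFP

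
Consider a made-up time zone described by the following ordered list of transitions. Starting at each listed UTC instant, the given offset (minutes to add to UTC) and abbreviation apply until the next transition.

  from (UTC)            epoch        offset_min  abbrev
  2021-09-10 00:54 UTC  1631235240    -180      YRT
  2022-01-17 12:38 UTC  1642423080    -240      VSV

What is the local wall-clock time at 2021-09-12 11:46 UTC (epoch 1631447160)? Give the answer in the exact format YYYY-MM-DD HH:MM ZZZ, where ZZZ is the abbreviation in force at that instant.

Query: 2021-09-12 11:46 UTC
Rule 1/2 (YRT, -03:00): 2021-09-10 00:54 UTC ≤ query < 2022-01-17 12:38 UTC
11·60 + 46 - 180 = 526 min
526 = 0·1440 + 526; 526 = 8·60 + 46 → 08:46, same day
→ 2021-09-12 08:46 YRT

2021-09-12 08:46 YRT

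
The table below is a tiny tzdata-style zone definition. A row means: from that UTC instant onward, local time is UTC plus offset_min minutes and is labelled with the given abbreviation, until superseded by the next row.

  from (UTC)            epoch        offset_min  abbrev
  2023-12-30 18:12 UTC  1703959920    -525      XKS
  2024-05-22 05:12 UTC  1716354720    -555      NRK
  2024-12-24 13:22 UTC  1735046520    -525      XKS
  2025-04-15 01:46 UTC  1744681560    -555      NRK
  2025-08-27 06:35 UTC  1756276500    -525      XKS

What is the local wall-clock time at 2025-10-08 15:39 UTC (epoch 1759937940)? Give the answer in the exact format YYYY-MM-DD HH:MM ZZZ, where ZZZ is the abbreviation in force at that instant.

2025-10-08 06:54 XKS

Query: 2025-10-08 15:39 UTC
Rule 5/5 (XKS, -08:45): 2025-08-27 06:35 UTC ≤ query < +∞
15·60 + 39 - 525 = 414 min
414 = 0·1440 + 414; 414 = 6·60 + 54 → 06:54, same day
→ 2025-10-08 06:54 XKS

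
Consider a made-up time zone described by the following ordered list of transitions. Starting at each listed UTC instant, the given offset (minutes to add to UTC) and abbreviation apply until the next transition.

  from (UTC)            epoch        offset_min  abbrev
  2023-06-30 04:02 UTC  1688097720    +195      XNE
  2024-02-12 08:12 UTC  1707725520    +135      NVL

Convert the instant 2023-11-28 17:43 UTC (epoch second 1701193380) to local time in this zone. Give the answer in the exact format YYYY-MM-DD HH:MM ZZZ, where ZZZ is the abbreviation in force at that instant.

Query: 2023-11-28 17:43 UTC
Rule 1/2 (XNE, +03:15): 2023-06-30 04:02 UTC ≤ query < 2024-02-12 08:12 UTC
17·60 + 43 + 195 = 1258 min
1258 = 0·1440 + 1258; 1258 = 20·60 + 58 → 20:58, same day
→ 2023-11-28 20:58 XNE

2023-11-28 20:58 XNE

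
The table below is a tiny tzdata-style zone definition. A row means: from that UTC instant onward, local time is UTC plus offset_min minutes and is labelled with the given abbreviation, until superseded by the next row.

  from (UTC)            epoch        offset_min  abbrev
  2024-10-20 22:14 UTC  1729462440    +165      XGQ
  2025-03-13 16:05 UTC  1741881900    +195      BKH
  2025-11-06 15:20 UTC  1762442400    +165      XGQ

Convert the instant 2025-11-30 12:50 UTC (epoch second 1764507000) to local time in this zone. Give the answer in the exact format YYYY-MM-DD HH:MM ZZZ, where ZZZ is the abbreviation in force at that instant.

2025-11-30 15:35 XGQ

Query: 2025-11-30 12:50 UTC
Rule 3/3 (XGQ, +02:45): 2025-11-06 15:20 UTC ≤ query < +∞
12·60 + 50 + 165 = 935 min
935 = 0·1440 + 935; 935 = 15·60 + 35 → 15:35, same day
→ 2025-11-30 15:35 XGQ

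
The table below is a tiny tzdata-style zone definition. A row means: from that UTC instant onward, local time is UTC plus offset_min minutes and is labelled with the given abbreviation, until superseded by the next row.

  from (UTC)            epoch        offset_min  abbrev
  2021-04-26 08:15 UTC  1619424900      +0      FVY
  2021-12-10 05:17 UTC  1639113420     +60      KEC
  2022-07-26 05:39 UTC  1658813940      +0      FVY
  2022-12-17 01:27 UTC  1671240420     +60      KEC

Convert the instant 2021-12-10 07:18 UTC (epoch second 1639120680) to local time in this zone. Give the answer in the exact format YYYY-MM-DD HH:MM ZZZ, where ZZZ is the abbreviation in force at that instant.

Query: 2021-12-10 07:18 UTC
Rule 2/4 (KEC, +01:00): 2021-12-10 05:17 UTC ≤ query < 2022-07-26 05:39 UTC
7·60 + 18 + 60 = 498 min
498 = 0·1440 + 498; 498 = 8·60 + 18 → 08:18, same day
→ 2021-12-10 08:18 KEC

2021-12-10 08:18 KEC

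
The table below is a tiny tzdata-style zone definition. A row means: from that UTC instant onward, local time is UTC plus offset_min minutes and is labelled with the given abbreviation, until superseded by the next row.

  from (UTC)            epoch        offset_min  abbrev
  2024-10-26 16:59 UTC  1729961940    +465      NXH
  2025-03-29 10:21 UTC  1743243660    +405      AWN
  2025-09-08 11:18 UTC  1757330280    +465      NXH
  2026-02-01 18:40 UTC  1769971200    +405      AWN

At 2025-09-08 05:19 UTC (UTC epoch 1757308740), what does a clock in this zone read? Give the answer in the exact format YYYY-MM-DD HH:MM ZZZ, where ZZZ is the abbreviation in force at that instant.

Query: 2025-09-08 05:19 UTC
Rule 2/4 (AWN, +06:45): 2025-03-29 10:21 UTC ≤ query < 2025-09-08 11:18 UTC
5·60 + 19 + 405 = 724 min
724 = 0·1440 + 724; 724 = 12·60 + 4 → 12:04, same day
→ 2025-09-08 12:04 AWN

2025-09-08 12:04 AWN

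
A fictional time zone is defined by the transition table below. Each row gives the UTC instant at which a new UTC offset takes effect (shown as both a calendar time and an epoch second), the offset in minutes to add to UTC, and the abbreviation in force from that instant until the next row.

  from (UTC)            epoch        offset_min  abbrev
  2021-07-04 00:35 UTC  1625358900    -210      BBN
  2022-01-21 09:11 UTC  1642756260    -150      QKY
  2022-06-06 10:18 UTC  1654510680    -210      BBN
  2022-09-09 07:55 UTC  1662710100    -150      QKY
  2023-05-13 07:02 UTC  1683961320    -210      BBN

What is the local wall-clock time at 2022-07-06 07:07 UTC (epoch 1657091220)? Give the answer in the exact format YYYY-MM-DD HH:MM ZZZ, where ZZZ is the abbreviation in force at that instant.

Query: 2022-07-06 07:07 UTC
Rule 3/5 (BBN, -03:30): 2022-06-06 10:18 UTC ≤ query < 2022-09-09 07:55 UTC
7·60 + 7 - 210 = 217 min
217 = 0·1440 + 217; 217 = 3·60 + 37 → 03:37, same day
→ 2022-07-06 03:37 BBN

2022-07-06 03:37 BBN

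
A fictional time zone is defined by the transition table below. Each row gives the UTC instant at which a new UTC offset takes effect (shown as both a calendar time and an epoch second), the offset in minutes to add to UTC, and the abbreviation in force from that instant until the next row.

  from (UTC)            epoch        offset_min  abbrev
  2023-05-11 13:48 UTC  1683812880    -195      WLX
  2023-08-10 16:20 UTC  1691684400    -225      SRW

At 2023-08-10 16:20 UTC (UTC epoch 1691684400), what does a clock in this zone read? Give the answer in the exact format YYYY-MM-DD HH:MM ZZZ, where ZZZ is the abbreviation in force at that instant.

2023-08-10 12:35 SRW

Query: 2023-08-10 16:20 UTC
Rule 2/2 (SRW, -03:45): 2023-08-10 16:20 UTC ≤ query < +∞
16·60 + 20 - 225 = 755 min
755 = 0·1440 + 755; 755 = 12·60 + 35 → 12:35, same day
→ 2023-08-10 12:35 SRW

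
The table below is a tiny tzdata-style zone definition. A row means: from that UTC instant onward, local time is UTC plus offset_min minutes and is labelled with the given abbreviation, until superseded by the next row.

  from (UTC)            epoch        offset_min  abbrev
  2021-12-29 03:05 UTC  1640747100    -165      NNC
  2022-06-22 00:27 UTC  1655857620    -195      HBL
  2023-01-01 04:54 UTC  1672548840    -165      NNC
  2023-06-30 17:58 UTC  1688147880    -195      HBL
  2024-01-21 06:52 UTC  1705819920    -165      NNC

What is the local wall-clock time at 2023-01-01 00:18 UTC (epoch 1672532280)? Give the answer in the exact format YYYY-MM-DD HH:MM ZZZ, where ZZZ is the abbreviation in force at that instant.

2022-12-31 21:03 HBL

Query: 2023-01-01 00:18 UTC
Rule 2/5 (HBL, -03:15): 2022-06-22 00:27 UTC ≤ query < 2023-01-01 04:54 UTC
0·60 + 18 - 195 = -177 min
-177 = -1·1440 + 1263; 1263 = 21·60 + 3 → 21:03, 2023-01-01 - 1 day = 2022-12-31
→ 2022-12-31 21:03 HBL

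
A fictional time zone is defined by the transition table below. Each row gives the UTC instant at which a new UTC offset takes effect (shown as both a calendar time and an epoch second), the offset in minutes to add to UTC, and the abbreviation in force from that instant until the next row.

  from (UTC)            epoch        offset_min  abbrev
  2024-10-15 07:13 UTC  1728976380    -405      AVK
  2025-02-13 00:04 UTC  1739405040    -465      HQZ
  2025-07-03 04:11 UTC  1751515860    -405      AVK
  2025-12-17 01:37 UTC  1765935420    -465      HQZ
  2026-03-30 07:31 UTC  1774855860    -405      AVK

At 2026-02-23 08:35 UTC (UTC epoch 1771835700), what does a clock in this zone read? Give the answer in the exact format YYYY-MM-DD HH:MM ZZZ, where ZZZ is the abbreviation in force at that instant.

2026-02-23 00:50 HQZ

Query: 2026-02-23 08:35 UTC
Rule 4/5 (HQZ, -07:45): 2025-12-17 01:37 UTC ≤ query < 2026-03-30 07:31 UTC
8·60 + 35 - 465 = 50 min
50 = 0·1440 + 50; 50 = 0·60 + 50 → 00:50, same day
→ 2026-02-23 00:50 HQZ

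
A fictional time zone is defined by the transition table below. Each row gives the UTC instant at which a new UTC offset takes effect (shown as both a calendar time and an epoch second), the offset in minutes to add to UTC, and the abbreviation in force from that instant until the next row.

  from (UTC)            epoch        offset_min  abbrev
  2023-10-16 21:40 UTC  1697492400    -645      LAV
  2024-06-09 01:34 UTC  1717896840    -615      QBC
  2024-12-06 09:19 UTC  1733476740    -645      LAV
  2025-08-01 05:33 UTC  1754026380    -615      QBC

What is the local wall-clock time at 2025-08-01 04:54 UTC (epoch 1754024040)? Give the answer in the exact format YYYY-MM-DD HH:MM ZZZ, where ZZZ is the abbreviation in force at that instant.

2025-07-31 18:09 LAV

Query: 2025-08-01 04:54 UTC
Rule 3/4 (LAV, -10:45): 2024-12-06 09:19 UTC ≤ query < 2025-08-01 05:33 UTC
4·60 + 54 - 645 = -351 min
-351 = -1·1440 + 1089; 1089 = 18·60 + 9 → 18:09, 2025-08-01 - 1 day = 2025-07-31
→ 2025-07-31 18:09 LAV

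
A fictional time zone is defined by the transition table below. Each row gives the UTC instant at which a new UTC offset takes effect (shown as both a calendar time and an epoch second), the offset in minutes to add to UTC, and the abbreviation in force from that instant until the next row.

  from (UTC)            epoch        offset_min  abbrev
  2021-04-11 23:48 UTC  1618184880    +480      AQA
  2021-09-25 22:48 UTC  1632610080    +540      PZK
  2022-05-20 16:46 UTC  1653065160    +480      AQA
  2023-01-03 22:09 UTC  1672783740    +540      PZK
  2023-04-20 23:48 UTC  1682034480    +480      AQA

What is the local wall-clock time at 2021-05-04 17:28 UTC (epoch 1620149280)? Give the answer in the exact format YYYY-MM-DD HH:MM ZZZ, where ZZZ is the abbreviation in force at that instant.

2021-05-05 01:28 AQA

Query: 2021-05-04 17:28 UTC
Rule 1/5 (AQA, +08:00): 2021-04-11 23:48 UTC ≤ query < 2021-09-25 22:48 UTC
17·60 + 28 + 480 = 1528 min
1528 = 1·1440 + 88; 88 = 1·60 + 28 → 01:28, 2021-05-04 + 1 day = 2021-05-05
→ 2021-05-05 01:28 AQA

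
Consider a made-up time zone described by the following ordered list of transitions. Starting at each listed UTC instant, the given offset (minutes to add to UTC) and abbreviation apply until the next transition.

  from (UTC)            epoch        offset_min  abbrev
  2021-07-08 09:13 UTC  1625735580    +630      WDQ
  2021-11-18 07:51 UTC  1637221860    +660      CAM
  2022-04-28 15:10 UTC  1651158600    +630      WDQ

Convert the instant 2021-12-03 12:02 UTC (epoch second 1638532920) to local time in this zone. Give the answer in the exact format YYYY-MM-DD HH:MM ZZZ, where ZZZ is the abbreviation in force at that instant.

Query: 2021-12-03 12:02 UTC
Rule 2/3 (CAM, +11:00): 2021-11-18 07:51 UTC ≤ query < 2022-04-28 15:10 UTC
12·60 + 2 + 660 = 1382 min
1382 = 0·1440 + 1382; 1382 = 23·60 + 2 → 23:02, same day
→ 2021-12-03 23:02 CAM

2021-12-03 23:02 CAM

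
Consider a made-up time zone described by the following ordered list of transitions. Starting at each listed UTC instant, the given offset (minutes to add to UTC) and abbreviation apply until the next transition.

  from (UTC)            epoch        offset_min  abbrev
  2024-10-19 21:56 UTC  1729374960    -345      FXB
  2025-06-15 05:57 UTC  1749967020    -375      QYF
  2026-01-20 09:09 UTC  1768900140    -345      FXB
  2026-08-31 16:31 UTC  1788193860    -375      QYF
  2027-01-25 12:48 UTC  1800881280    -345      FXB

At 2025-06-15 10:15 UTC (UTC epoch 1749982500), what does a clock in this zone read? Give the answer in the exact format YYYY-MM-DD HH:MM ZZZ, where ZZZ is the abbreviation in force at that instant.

2025-06-15 04:00 QYF

Query: 2025-06-15 10:15 UTC
Rule 2/5 (QYF, -06:15): 2025-06-15 05:57 UTC ≤ query < 2026-01-20 09:09 UTC
10·60 + 15 - 375 = 240 min
240 = 0·1440 + 240; 240 = 4·60 + 0 → 04:00, same day
→ 2025-06-15 04:00 QYF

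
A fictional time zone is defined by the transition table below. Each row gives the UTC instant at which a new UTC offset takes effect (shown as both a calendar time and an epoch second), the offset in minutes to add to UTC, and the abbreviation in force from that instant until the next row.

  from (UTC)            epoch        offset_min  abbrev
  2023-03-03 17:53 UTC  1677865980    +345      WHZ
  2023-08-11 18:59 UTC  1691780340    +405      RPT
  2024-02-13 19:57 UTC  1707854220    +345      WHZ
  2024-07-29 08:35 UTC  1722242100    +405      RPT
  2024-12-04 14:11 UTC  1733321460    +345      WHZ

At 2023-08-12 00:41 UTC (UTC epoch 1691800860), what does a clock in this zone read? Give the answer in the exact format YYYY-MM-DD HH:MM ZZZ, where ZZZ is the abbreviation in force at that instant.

2023-08-12 07:26 RPT

Query: 2023-08-12 00:41 UTC
Rule 2/5 (RPT, +06:45): 2023-08-11 18:59 UTC ≤ query < 2024-02-13 19:57 UTC
0·60 + 41 + 405 = 446 min
446 = 0·1440 + 446; 446 = 7·60 + 26 → 07:26, same day
→ 2023-08-12 07:26 RPT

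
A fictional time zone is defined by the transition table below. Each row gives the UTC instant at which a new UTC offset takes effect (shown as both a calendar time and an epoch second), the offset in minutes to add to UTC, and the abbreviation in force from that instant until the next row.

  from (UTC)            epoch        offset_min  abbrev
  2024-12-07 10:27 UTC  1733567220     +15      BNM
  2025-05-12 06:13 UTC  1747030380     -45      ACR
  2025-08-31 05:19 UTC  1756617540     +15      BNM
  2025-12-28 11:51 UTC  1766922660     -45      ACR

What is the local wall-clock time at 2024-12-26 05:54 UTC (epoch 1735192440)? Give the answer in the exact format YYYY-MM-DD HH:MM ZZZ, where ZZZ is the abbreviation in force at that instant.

Query: 2024-12-26 05:54 UTC
Rule 1/4 (BNM, +00:15): 2024-12-07 10:27 UTC ≤ query < 2025-05-12 06:13 UTC
5·60 + 54 + 15 = 369 min
369 = 0·1440 + 369; 369 = 6·60 + 9 → 06:09, same day
→ 2024-12-26 06:09 BNM

2024-12-26 06:09 BNM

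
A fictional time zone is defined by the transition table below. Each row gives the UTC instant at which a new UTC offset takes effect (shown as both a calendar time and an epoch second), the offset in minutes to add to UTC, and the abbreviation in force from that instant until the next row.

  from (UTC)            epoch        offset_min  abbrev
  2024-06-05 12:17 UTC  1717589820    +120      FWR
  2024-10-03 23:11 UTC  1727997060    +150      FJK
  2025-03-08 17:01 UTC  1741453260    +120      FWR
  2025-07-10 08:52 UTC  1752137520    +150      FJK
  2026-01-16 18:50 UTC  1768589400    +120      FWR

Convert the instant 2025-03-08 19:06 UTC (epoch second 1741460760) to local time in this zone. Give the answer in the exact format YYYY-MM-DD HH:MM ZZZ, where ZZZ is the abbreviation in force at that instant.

Query: 2025-03-08 19:06 UTC
Rule 3/5 (FWR, +02:00): 2025-03-08 17:01 UTC ≤ query < 2025-07-10 08:52 UTC
19·60 + 6 + 120 = 1266 min
1266 = 0·1440 + 1266; 1266 = 21·60 + 6 → 21:06, same day
→ 2025-03-08 21:06 FWR

2025-03-08 21:06 FWR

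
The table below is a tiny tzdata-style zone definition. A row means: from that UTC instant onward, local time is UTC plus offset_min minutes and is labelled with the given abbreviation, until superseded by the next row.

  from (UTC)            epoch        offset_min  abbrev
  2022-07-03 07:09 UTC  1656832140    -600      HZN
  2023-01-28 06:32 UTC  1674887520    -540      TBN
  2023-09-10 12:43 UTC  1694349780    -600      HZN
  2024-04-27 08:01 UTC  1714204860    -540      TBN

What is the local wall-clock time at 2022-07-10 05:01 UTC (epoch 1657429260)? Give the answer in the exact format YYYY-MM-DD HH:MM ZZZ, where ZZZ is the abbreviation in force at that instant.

2022-07-09 19:01 HZN

Query: 2022-07-10 05:01 UTC
Rule 1/4 (HZN, -10:00): 2022-07-03 07:09 UTC ≤ query < 2023-01-28 06:32 UTC
5·60 + 1 - 600 = -299 min
-299 = -1·1440 + 1141; 1141 = 19·60 + 1 → 19:01, 2022-07-10 - 1 day = 2022-07-09
→ 2022-07-09 19:01 HZN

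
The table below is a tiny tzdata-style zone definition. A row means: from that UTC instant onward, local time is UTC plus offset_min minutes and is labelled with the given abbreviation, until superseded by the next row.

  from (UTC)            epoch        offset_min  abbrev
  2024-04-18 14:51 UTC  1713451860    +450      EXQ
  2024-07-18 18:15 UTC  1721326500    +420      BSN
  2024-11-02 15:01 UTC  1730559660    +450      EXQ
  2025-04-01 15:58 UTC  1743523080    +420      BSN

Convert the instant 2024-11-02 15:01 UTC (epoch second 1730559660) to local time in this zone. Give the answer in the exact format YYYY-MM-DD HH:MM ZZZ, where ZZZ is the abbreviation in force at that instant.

2024-11-02 22:31 EXQ

Query: 2024-11-02 15:01 UTC
Rule 3/4 (EXQ, +07:30): 2024-11-02 15:01 UTC ≤ query < 2025-04-01 15:58 UTC
15·60 + 1 + 450 = 1351 min
1351 = 0·1440 + 1351; 1351 = 22·60 + 31 → 22:31, same day
→ 2024-11-02 22:31 EXQ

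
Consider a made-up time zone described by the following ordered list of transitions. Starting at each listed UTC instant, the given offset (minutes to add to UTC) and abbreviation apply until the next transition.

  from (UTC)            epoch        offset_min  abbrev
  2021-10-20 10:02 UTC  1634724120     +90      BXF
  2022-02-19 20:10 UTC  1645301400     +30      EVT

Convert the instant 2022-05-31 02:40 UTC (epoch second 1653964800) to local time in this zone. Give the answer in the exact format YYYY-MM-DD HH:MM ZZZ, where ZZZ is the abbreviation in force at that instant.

2022-05-31 03:10 EVT

Query: 2022-05-31 02:40 UTC
Rule 2/2 (EVT, +00:30): 2022-02-19 20:10 UTC ≤ query < +∞
2·60 + 40 + 30 = 190 min
190 = 0·1440 + 190; 190 = 3·60 + 10 → 03:10, same day
→ 2022-05-31 03:10 EVT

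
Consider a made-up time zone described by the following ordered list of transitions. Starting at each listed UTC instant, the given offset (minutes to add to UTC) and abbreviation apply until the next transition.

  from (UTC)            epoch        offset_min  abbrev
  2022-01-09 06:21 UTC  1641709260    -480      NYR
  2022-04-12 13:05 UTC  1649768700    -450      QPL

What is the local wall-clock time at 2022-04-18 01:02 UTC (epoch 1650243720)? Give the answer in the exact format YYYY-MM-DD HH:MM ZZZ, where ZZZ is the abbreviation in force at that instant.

Query: 2022-04-18 01:02 UTC
Rule 2/2 (QPL, -07:30): 2022-04-12 13:05 UTC ≤ query < +∞
1·60 + 2 - 450 = -388 min
-388 = -1·1440 + 1052; 1052 = 17·60 + 32 → 17:32, 2022-04-18 - 1 day = 2022-04-17
→ 2022-04-17 17:32 QPL

2022-04-17 17:32 QPL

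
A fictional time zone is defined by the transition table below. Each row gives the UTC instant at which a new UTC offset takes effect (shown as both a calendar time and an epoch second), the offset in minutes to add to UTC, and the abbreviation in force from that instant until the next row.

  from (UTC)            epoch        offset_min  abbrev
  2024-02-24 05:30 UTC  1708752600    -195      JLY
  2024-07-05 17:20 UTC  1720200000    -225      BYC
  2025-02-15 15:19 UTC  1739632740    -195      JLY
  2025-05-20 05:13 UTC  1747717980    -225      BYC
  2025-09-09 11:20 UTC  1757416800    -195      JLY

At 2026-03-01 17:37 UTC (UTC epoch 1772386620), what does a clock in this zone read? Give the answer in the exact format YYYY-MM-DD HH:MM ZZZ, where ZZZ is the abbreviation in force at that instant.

Query: 2026-03-01 17:37 UTC
Rule 5/5 (JLY, -03:15): 2025-09-09 11:20 UTC ≤ query < +∞
17·60 + 37 - 195 = 862 min
862 = 0·1440 + 862; 862 = 14·60 + 22 → 14:22, same day
→ 2026-03-01 14:22 JLY

2026-03-01 14:22 JLY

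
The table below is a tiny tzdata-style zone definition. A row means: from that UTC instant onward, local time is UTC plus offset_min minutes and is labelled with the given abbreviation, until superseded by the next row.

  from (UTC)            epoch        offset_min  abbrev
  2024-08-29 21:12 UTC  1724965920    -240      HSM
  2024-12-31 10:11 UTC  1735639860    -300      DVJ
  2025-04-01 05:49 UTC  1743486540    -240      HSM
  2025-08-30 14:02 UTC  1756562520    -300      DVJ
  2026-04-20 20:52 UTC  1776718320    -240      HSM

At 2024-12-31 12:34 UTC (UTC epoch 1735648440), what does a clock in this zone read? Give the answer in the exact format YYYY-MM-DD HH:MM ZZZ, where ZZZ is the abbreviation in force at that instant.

Query: 2024-12-31 12:34 UTC
Rule 2/5 (DVJ, -05:00): 2024-12-31 10:11 UTC ≤ query < 2025-04-01 05:49 UTC
12·60 + 34 - 300 = 454 min
454 = 0·1440 + 454; 454 = 7·60 + 34 → 07:34, same day
→ 2024-12-31 07:34 DVJ

2024-12-31 07:34 DVJ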